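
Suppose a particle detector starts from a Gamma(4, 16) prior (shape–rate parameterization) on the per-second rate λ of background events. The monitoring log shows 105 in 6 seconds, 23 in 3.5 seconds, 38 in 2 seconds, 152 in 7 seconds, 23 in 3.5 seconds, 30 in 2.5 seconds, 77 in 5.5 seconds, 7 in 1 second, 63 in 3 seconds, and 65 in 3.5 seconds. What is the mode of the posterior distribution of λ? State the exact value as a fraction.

1172/107

Total count: 105 + 23 + 38 + 152 + 23 + 30 + 77 + 7 + 63 + 65 = 583.
Total exposure: 6 + 3.5 + 2 + 7 + 3.5 + 2.5 + 5.5 + 1 + 3 + 3.5 = 37.5 seconds.
By Gamma–Poisson conjugacy, the posterior is Gamma(α + Σx, β + Σt) = Gamma(4 + 583, 16 + 37.5) = Gamma(587, 107/2).
Posterior mode = (α'−1)/β' = 586/(107/2) = 1172/107.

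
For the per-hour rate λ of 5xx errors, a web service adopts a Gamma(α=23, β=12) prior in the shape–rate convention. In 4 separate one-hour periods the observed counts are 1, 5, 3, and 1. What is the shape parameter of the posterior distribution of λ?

33

Total count: 1 + 5 + 3 + 1 = 10.
Total exposure: 4 hours.
By Gamma–Poisson conjugacy, the posterior is Gamma(α + Σx, β + Σt) = Gamma(23 + 10, 12 + 4) = Gamma(33, 16).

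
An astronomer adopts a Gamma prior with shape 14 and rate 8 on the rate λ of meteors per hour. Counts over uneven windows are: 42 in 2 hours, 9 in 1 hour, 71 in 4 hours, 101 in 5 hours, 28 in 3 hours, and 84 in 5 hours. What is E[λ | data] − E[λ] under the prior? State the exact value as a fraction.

75/7

Total count: 42 + 9 + 71 + 101 + 28 + 84 = 335.
Total exposure: 2 + 1 + 4 + 5 + 3 + 5 = 20 hours.
Gamma(α, β) with Poisson data over total exposure Σt gives posterior Gamma(α+Σx, β+Σt) = Gamma(349, 28).
Posterior mean = 349/28 = 349/28; prior mean = 14/8 = 7/4. Difference = 349/28 − 7/4 = 75/7.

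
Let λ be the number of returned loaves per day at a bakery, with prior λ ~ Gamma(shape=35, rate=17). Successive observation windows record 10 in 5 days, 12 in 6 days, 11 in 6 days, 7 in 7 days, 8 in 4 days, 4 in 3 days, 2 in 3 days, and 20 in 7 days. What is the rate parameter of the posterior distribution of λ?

Total count: 10 + 12 + 11 + 7 + 8 + 4 + 2 + 20 = 74.
Total exposure: 5 + 6 + 6 + 7 + 4 + 3 + 3 + 7 = 41 days.
The Gamma prior is conjugate for the Poisson rate, so λ | data ~ Gamma(35+74, 17+41) = Gamma(109, 58).

58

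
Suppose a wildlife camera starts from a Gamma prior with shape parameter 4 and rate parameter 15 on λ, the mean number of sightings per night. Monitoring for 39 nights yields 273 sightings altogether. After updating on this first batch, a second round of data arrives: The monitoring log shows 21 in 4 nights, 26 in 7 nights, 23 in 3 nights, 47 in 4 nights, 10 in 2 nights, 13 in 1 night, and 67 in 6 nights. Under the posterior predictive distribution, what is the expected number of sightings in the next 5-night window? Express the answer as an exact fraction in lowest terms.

2420/81

Total count 273 over total exposure 39 nights.
After the first batch: Gamma(4 + 273, 15 + 39) = Gamma(277, 54).
Total count: 21 + 26 + 23 + 47 + 10 + 13 + 67 = 207.
Total exposure: 4 + 7 + 3 + 4 + 2 + 1 + 6 = 27 nights.
After the second batch: Gamma(277 + 207, 54 + 27) = Gamma(484, 81).
Predictive mean over a 5-night window = T·E[λ|data] = 5·484/81 = 2420/81.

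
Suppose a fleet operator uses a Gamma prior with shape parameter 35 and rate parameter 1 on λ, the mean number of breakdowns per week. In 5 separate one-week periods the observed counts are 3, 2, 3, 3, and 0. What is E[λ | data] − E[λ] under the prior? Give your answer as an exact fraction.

Total count: 3 + 2 + 3 + 3 + 0 = 11.
Total exposure: 5 weeks.
Conjugate update: add total count to the shape and total exposure to the rate, giving Gamma(46, 6).
Posterior mean = 46/6 = 23/3; prior mean = 35/1 = 35. Difference = 23/3 − 35 = -82/3.

-82/3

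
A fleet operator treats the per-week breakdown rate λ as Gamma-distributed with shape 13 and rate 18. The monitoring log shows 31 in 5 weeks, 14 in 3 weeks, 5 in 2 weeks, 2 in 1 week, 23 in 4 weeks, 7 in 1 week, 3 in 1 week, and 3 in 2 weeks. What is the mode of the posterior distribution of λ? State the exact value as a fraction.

100/37

Total count: 31 + 14 + 5 + 2 + 23 + 7 + 3 + 3 = 88.
Total exposure: 5 + 3 + 2 + 1 + 4 + 1 + 1 + 2 = 19 weeks.
By Gamma–Poisson conjugacy, the posterior is Gamma(α + Σx, β + Σt) = Gamma(13 + 88, 18 + 19) = Gamma(101, 37).
Posterior mode = (α'−1)/β' = 100/37.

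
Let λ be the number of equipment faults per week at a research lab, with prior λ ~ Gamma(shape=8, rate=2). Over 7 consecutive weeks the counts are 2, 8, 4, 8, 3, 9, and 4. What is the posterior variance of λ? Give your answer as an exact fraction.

46/81

Total count: 2 + 8 + 4 + 8 + 3 + 9 + 4 = 38.
Total exposure: 7 weeks.
By Gamma–Poisson conjugacy, the posterior is Gamma(α + Σx, β + Σt) = Gamma(8 + 38, 2 + 7) = Gamma(46, 9).
Posterior variance = α'/β'² = 46/81.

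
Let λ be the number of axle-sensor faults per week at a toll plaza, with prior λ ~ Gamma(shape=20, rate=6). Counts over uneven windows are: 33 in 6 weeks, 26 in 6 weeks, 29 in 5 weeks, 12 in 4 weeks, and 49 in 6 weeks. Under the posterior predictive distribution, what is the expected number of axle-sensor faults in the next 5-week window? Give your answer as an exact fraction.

845/33

Total count: 33 + 26 + 29 + 12 + 49 = 149.
Total exposure: 6 + 6 + 5 + 4 + 6 = 27 weeks.
Conjugate update: add total count to the shape and total exposure to the rate, giving Gamma(169, 33).
Predictive mean over a 5-week window = T·E[λ|data] = 5·169/33 = 845/33.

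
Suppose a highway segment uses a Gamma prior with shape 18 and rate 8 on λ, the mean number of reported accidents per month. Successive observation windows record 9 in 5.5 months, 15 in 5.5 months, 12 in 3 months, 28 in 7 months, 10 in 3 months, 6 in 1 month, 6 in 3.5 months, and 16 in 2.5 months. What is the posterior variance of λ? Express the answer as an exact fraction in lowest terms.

Total count: 9 + 15 + 12 + 28 + 10 + 6 + 6 + 16 = 102.
Total exposure: 5.5 + 5.5 + 3 + 7 + 3 + 1 + 3.5 + 2.5 = 31 months.
Conjugate update: add total count to the shape and total exposure to the rate, giving Gamma(120, 39).
Posterior variance = α'/β'² = 120/1521 = 40/507.

40/507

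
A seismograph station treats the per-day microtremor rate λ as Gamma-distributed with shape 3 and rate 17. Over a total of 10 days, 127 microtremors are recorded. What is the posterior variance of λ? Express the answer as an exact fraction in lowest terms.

Total count 127 over total exposure 10 days.
The Gamma prior is conjugate for the Poisson rate, so λ | data ~ Gamma(3+127, 17+10) = Gamma(130, 27).
Posterior variance = α'/β'² = 130/729.

130/729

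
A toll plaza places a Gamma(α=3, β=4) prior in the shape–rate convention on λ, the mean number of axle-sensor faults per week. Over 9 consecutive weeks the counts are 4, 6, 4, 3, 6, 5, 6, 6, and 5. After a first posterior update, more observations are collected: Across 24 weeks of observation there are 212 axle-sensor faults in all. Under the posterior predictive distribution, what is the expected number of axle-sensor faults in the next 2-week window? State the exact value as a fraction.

520/37

Total count: 4 + 6 + 4 + 3 + 6 + 5 + 6 + 6 + 5 = 45.
Total exposure: 9 weeks.
After the first batch: Gamma(3 + 45, 4 + 9) = Gamma(48, 13).
Total count 212 over total exposure 24 weeks.
After the second batch: Gamma(48 + 212, 13 + 24) = Gamma(260, 37).
Predictive mean over a 2-week window = T·E[λ|data] = 2·260/37 = 520/37.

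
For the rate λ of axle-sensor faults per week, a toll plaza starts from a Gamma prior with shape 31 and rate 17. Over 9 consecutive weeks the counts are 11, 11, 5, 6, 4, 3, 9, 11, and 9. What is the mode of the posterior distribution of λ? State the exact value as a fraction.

Total count: 11 + 11 + 5 + 6 + 4 + 3 + 9 + 11 + 9 = 69.
Total exposure: 9 weeks.
By Gamma–Poisson conjugacy, the posterior is Gamma(α + Σx, β + Σt) = Gamma(31 + 69, 17 + 9) = Gamma(100, 26).
Posterior mode = (α'−1)/β' = 99/26.

99/26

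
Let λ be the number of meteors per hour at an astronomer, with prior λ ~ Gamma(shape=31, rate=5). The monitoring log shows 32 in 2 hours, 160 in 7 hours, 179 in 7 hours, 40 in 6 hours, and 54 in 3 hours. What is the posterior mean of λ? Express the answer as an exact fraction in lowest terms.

Total count: 32 + 160 + 179 + 40 + 54 = 465.
Total exposure: 2 + 7 + 7 + 6 + 3 = 25 hours.
Conjugate update: add total count to the shape and total exposure to the rate, giving Gamma(496, 30).
Posterior mean = α'/β' = 496/30 = 248/15.

248/15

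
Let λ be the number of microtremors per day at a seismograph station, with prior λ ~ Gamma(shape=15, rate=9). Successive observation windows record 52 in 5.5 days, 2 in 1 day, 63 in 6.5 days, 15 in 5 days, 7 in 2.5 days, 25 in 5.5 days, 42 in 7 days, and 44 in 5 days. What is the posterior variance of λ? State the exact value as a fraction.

Total count: 52 + 2 + 63 + 15 + 7 + 25 + 42 + 44 = 250.
Total exposure: 5.5 + 1 + 6.5 + 5 + 2.5 + 5.5 + 7 + 5 = 38 days.
By Gamma–Poisson conjugacy, the posterior is Gamma(α + Σx, β + Σt) = Gamma(15 + 250, 9 + 38) = Gamma(265, 47).
Posterior variance = α'/β'² = 265/2209.

265/2209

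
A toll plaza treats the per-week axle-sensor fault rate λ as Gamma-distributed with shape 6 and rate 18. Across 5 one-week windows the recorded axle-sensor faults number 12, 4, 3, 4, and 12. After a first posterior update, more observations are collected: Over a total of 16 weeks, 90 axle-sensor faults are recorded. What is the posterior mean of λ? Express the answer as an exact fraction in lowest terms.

131/39

Total count: 12 + 4 + 3 + 4 + 12 = 35.
Total exposure: 5 weeks.
After the first batch: Gamma(6 + 35, 18 + 5) = Gamma(41, 23).
Total count 90 over total exposure 16 weeks.
After the second batch: Gamma(41 + 90, 23 + 16) = Gamma(131, 39).
Posterior mean = α'/β' = 131/39.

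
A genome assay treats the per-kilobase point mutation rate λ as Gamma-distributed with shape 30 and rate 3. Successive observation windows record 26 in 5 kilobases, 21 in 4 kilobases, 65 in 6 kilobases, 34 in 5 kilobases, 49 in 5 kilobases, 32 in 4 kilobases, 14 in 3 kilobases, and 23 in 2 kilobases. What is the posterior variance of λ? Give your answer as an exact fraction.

294/1369

Total count: 26 + 21 + 65 + 34 + 49 + 32 + 14 + 23 = 264.
Total exposure: 5 + 4 + 6 + 5 + 5 + 4 + 3 + 2 = 34 kilobases.
Gamma(α, β) with Poisson data over total exposure Σt gives posterior Gamma(α+Σx, β+Σt) = Gamma(294, 37).
Posterior variance = α'/β'² = 294/1369.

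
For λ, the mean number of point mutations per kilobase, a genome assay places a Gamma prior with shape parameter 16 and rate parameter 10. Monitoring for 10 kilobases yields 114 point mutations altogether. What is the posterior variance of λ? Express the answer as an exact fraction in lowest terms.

13/40

Total count 114 over total exposure 10 kilobases.
By Gamma–Poisson conjugacy, the posterior is Gamma(α + Σx, β + Σt) = Gamma(16 + 114, 10 + 10) = Gamma(130, 20).
Posterior variance = α'/β'² = 130/400 = 13/40.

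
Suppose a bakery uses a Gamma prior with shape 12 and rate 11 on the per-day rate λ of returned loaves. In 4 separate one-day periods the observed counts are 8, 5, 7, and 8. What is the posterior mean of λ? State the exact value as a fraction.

8/3

Total count: 8 + 5 + 7 + 8 = 28.
Total exposure: 4 days.
Posterior: α' = 12 + 28 = 40, β' = 11 + 4 = 15.
Posterior mean = α'/β' = 40/15 = 8/3.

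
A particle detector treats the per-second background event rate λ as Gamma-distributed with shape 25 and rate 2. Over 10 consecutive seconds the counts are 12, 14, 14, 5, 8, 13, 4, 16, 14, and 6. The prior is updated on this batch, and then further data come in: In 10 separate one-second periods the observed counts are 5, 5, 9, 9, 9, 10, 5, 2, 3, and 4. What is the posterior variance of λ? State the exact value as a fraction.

48/121

Total count: 12 + 14 + 14 + 5 + 8 + 13 + 4 + 16 + 14 + 6 = 106.
Total exposure: 10 seconds.
After the first batch: Gamma(25 + 106, 2 + 10) = Gamma(131, 12).
Total count: 5 + 5 + 9 + 9 + 9 + 10 + 5 + 2 + 3 + 4 = 61.
Total exposure: 10 seconds.
After the second batch: Gamma(131 + 61, 12 + 10) = Gamma(192, 22).
Posterior variance = α'/β'² = 192/484 = 48/121.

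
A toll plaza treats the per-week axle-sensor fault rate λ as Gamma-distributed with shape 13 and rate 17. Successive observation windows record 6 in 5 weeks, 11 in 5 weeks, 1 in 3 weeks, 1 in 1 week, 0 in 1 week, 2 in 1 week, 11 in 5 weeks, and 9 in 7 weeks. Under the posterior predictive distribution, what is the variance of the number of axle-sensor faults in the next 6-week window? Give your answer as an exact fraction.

204/25

Total count: 6 + 11 + 1 + 1 + 0 + 2 + 11 + 9 = 41.
Total exposure: 5 + 5 + 3 + 1 + 1 + 1 + 5 + 7 = 28 weeks.
Gamma(α, β) with Poisson data over total exposure Σt gives posterior Gamma(α+Σx, β+Σt) = Gamma(54, 45).
The posterior predictive for a window of length T is Negative Binomial with variance T·α'·(β'+T)/β'² = 6·54·51/2025 = 204/25.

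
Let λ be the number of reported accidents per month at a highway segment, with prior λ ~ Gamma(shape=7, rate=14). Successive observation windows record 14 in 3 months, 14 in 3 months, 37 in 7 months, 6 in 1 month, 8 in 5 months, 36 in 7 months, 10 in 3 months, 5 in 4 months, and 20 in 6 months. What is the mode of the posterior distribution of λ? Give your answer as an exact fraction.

Total count: 14 + 14 + 37 + 6 + 8 + 36 + 10 + 5 + 20 = 150.
Total exposure: 3 + 3 + 7 + 1 + 5 + 7 + 3 + 4 + 6 = 39 months.
Posterior: α' = 7 + 150 = 157, β' = 14 + 39 = 53.
Posterior mode = (α'−1)/β' = 156/53.

156/53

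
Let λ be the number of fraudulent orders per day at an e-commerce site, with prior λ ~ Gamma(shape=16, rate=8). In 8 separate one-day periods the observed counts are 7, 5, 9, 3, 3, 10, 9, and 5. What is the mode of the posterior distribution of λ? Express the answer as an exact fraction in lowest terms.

33/8

Total count: 7 + 5 + 9 + 3 + 3 + 10 + 9 + 5 = 51.
Total exposure: 8 days.
By Gamma–Poisson conjugacy, the posterior is Gamma(α + Σx, β + Σt) = Gamma(16 + 51, 8 + 8) = Gamma(67, 16).
Posterior mode = (α'−1)/β' = 66/16 = 33/8.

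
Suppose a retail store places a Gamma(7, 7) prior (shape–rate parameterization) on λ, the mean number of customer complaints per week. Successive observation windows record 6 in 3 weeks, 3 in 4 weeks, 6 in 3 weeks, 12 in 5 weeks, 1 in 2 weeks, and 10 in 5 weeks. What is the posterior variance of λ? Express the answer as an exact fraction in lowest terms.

45/841

Total count: 6 + 3 + 6 + 12 + 1 + 10 = 38.
Total exposure: 3 + 4 + 3 + 5 + 2 + 5 = 22 weeks.
The Gamma prior is conjugate for the Poisson rate, so λ | data ~ Gamma(7+38, 7+22) = Gamma(45, 29).
Posterior variance = α'/β'² = 45/841.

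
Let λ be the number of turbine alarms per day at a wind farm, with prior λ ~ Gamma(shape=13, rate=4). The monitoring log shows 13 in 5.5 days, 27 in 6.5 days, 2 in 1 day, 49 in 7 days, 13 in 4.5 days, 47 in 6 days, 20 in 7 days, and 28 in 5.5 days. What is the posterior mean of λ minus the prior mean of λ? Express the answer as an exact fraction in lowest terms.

237/188

Total count: 13 + 27 + 2 + 49 + 13 + 47 + 20 + 28 = 199.
Total exposure: 5.5 + 6.5 + 1 + 7 + 4.5 + 6 + 7 + 5.5 = 43 days.
By Gamma–Poisson conjugacy, the posterior is Gamma(α + Σx, β + Σt) = Gamma(13 + 199, 4 + 43) = Gamma(212, 47).
Posterior mean = 212/47 = 212/47; prior mean = 13/4 = 13/4. Difference = 212/47 − 13/4 = 237/188.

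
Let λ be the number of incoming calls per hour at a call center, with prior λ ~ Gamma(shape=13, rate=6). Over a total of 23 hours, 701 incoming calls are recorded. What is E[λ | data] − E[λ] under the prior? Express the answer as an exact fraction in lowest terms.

Total count 701 over total exposure 23 hours.
By Gamma–Poisson conjugacy, the posterior is Gamma(α + Σx, β + Σt) = Gamma(13 + 701, 6 + 23) = Gamma(714, 29).
Posterior mean = 714/29 = 714/29; prior mean = 13/6 = 13/6. Difference = 714/29 − 13/6 = 3907/174.

3907/174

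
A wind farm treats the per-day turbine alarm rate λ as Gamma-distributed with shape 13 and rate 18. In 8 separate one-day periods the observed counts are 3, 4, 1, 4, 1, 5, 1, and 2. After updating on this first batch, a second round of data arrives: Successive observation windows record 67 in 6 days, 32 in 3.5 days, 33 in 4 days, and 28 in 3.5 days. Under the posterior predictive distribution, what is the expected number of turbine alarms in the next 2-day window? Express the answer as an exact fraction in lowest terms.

388/43

Total count: 3 + 4 + 1 + 4 + 1 + 5 + 1 + 2 = 21.
Total exposure: 8 days.
After the first batch: Gamma(13 + 21, 18 + 8) = Gamma(34, 26).
Total count: 67 + 32 + 33 + 28 = 160.
Total exposure: 6 + 3.5 + 4 + 3.5 = 17 days.
After the second batch: Gamma(34 + 160, 26 + 17) = Gamma(194, 43).
Predictive mean over a 2-day window = T·E[λ|data] = 2·194/43 = 388/43.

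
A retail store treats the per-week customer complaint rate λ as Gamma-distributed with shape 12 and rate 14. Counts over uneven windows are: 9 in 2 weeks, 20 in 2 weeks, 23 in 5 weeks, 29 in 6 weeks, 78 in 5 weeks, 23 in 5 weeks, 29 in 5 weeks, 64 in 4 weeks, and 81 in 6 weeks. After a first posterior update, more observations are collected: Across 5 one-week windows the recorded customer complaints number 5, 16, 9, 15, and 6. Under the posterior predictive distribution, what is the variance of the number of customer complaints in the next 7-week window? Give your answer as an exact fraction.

Total count: 9 + 20 + 23 + 29 + 78 + 23 + 29 + 64 + 81 = 356.
Total exposure: 2 + 2 + 5 + 6 + 5 + 5 + 5 + 4 + 6 = 40 weeks.
After the first batch: Gamma(12 + 356, 14 + 40) = Gamma(368, 54).
Total count: 5 + 16 + 9 + 15 + 6 = 51.
Total exposure: 5 weeks.
After the second batch: Gamma(368 + 51, 54 + 5) = Gamma(419, 59).
The posterior predictive for a window of length T is Negative Binomial with variance T·α'·(β'+T)/β'² = 7·419·66/3481 = 193578/3481.

193578/3481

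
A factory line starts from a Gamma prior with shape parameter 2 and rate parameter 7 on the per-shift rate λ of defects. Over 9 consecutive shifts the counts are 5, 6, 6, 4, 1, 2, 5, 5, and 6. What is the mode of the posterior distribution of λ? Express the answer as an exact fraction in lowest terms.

Total count: 5 + 6 + 6 + 4 + 1 + 2 + 5 + 5 + 6 = 40.
Total exposure: 9 shifts.
Conjugate update: add total count to the shape and total exposure to the rate, giving Gamma(42, 16).
Posterior mode = (α'−1)/β' = 41/16.

41/16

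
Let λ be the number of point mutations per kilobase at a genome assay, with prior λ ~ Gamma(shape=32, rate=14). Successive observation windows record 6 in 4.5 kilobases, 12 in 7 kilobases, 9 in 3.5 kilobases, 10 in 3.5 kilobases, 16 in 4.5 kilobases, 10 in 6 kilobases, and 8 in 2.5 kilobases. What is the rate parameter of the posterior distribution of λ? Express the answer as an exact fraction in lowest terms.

91/2

Total count: 6 + 12 + 9 + 10 + 16 + 10 + 8 = 71.
Total exposure: 4.5 + 7 + 3.5 + 3.5 + 4.5 + 6 + 2.5 = 31.5 kilobases.
By Gamma–Poisson conjugacy, the posterior is Gamma(α + Σx, β + Σt) = Gamma(32 + 71, 14 + 31.5) = Gamma(103, 91/2).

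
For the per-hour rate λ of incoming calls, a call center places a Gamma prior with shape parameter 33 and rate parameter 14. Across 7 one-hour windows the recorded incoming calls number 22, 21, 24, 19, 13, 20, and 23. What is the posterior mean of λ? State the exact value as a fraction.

Total count: 22 + 21 + 24 + 19 + 13 + 20 + 23 = 142.
Total exposure: 7 hours.
Conjugate update: add total count to the shape and total exposure to the rate, giving Gamma(175, 21).
Posterior mean = α'/β' = 175/21 = 25/3.

25/3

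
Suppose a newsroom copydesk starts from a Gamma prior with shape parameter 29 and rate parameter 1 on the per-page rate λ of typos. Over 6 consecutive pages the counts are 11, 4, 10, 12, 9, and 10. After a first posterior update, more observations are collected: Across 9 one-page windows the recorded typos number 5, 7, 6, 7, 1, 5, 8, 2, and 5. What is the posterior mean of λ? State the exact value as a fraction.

Total count: 11 + 4 + 10 + 12 + 9 + 10 = 56.
Total exposure: 6 pages.
After the first batch: Gamma(29 + 56, 1 + 6) = Gamma(85, 7).
Total count: 5 + 7 + 6 + 7 + 1 + 5 + 8 + 2 + 5 = 46.
Total exposure: 9 pages.
After the second batch: Gamma(85 + 46, 7 + 9) = Gamma(131, 16).
Posterior mean = α'/β' = 131/16.

131/16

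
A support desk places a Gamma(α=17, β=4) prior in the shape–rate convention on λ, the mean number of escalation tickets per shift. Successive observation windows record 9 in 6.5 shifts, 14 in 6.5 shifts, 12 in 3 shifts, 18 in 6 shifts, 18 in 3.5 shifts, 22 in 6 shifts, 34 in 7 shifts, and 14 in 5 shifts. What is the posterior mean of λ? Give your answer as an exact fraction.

316/95

Total count: 9 + 14 + 12 + 18 + 18 + 22 + 34 + 14 = 141.
Total exposure: 6.5 + 6.5 + 3 + 6 + 3.5 + 6 + 7 + 5 = 43.5 shifts.
Conjugate update: add total count to the shape and total exposure to the rate, giving Gamma(158, 95/2).
Posterior mean = α'/β' = 158/(95/2) = 316/95.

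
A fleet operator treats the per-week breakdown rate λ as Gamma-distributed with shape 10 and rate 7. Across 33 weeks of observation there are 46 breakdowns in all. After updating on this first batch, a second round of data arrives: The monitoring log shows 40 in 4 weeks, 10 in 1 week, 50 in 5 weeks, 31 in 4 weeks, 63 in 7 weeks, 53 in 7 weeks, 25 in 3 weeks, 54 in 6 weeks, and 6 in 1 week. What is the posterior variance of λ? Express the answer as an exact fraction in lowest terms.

97/1521

Total count 46 over total exposure 33 weeks.
After the first batch: Gamma(10 + 46, 7 + 33) = Gamma(56, 40).
Total count: 40 + 10 + 50 + 31 + 63 + 53 + 25 + 54 + 6 = 332.
Total exposure: 4 + 1 + 5 + 4 + 7 + 7 + 3 + 6 + 1 = 38 weeks.
After the second batch: Gamma(56 + 332, 40 + 38) = Gamma(388, 78).
Posterior variance = α'/β'² = 388/6084 = 97/1521.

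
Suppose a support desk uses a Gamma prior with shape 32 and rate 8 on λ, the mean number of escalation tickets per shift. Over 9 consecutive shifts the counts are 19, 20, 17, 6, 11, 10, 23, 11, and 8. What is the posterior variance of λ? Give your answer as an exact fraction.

157/289

Total count: 19 + 20 + 17 + 6 + 11 + 10 + 23 + 11 + 8 = 125.
Total exposure: 9 shifts.
Posterior: α' = 32 + 125 = 157, β' = 8 + 9 = 17.
Posterior variance = α'/β'² = 157/289.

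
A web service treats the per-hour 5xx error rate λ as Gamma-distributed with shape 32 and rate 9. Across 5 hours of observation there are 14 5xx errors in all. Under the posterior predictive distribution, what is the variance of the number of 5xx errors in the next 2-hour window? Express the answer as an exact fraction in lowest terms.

368/49

Total count 14 over total exposure 5 hours.
Gamma(α, β) with Poisson data over total exposure Σt gives posterior Gamma(α+Σx, β+Σt) = Gamma(46, 14).
The posterior predictive for a window of length T is Negative Binomial with variance T·α'·(β'+T)/β'² = 2·46·16/196 = 368/49.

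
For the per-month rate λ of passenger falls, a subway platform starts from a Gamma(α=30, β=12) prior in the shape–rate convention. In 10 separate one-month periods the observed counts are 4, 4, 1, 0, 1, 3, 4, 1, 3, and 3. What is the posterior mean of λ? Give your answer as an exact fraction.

Total count: 4 + 4 + 1 + 0 + 1 + 3 + 4 + 1 + 3 + 3 = 24.
Total exposure: 10 months.
Posterior: α' = 30 + 24 = 54, β' = 12 + 10 = 22.
Posterior mean = α'/β' = 54/22 = 27/11.

27/11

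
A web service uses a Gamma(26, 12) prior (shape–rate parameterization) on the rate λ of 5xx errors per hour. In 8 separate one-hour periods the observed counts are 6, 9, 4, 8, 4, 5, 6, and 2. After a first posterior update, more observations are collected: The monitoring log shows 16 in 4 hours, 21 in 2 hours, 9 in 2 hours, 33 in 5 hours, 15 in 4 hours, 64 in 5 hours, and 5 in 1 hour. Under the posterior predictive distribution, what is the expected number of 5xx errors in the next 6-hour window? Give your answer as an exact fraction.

Total count: 6 + 9 + 4 + 8 + 4 + 5 + 6 + 2 = 44.
Total exposure: 8 hours.
After the first batch: Gamma(26 + 44, 12 + 8) = Gamma(70, 20).
Total count: 16 + 21 + 9 + 33 + 15 + 64 + 5 = 163.
Total exposure: 4 + 2 + 2 + 5 + 4 + 5 + 1 = 23 hours.
After the second batch: Gamma(70 + 163, 20 + 23) = Gamma(233, 43).
Predictive mean over a 6-hour window = T·E[λ|data] = 6·233/43 = 1398/43.

1398/43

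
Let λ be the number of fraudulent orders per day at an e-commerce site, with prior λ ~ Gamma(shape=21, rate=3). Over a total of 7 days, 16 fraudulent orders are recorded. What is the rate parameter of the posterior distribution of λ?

10

Total count 16 over total exposure 7 days.
The Gamma prior is conjugate for the Poisson rate, so λ | data ~ Gamma(21+16, 3+7) = Gamma(37, 10).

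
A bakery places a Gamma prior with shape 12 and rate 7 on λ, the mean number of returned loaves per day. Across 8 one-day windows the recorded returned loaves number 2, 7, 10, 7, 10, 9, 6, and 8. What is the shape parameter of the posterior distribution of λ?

Total count: 2 + 7 + 10 + 7 + 10 + 9 + 6 + 8 = 59.
Total exposure: 8 days.
Posterior: α' = 12 + 59 = 71, β' = 7 + 8 = 15.

71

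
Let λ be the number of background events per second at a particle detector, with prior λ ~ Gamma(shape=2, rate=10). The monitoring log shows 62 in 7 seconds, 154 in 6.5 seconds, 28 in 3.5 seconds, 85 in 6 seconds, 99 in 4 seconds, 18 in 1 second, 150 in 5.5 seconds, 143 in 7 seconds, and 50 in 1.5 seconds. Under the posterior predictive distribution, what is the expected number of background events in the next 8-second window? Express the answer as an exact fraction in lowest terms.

1582/13

Total count: 62 + 154 + 28 + 85 + 99 + 18 + 150 + 143 + 50 = 789.
Total exposure: 7 + 6.5 + 3.5 + 6 + 4 + 1 + 5.5 + 7 + 1.5 = 42 seconds.
Conjugate update: add total count to the shape and total exposure to the rate, giving Gamma(791, 52).
Predictive mean over an 8-second window = T·E[λ|data] = 8·791/52 = 1582/13.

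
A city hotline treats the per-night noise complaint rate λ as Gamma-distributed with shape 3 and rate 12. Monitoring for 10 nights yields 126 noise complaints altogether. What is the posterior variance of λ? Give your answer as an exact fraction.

Total count 126 over total exposure 10 nights.
The Gamma prior is conjugate for the Poisson rate, so λ | data ~ Gamma(3+126, 12+10) = Gamma(129, 22).
Posterior variance = α'/β'² = 129/484.

129/484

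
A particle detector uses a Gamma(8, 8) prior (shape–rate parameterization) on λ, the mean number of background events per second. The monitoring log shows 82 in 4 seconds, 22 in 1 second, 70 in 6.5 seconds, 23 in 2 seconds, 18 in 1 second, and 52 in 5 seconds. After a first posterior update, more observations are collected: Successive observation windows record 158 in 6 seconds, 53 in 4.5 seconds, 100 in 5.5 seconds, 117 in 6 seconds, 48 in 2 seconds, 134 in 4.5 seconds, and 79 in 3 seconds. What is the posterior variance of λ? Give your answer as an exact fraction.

964/3481

Total count: 82 + 22 + 70 + 23 + 18 + 52 = 267.
Total exposure: 4 + 1 + 6.5 + 2 + 1 + 5 = 19.5 seconds.
After the first batch: Gamma(8 + 267, 8 + 19.5) = Gamma(275, 55/2).
Total count: 158 + 53 + 100 + 117 + 48 + 134 + 79 = 689.
Total exposure: 6 + 4.5 + 5.5 + 6 + 2 + 4.5 + 3 = 31.5 seconds.
After the second batch: Gamma(275 + 689, 55/2 + 31.5) = Gamma(964, 59).
Posterior variance = α'/β'² = 964/3481.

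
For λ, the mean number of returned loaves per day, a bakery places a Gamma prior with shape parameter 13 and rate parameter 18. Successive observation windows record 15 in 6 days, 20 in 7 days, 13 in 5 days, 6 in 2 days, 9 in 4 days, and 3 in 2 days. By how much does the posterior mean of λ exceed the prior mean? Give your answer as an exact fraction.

Total count: 15 + 20 + 13 + 6 + 9 + 3 = 66.
Total exposure: 6 + 7 + 5 + 2 + 4 + 2 = 26 days.
The Gamma prior is conjugate for the Poisson rate, so λ | data ~ Gamma(13+66, 18+26) = Gamma(79, 44).
Posterior mean = 79/44 = 79/44; prior mean = 13/18 = 13/18. Difference = 79/44 − 13/18 = 425/396.

425/396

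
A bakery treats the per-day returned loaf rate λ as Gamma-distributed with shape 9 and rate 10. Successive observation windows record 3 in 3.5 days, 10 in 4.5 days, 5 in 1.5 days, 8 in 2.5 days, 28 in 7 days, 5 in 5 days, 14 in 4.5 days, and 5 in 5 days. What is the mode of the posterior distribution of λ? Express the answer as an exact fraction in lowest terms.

Total count: 3 + 10 + 5 + 8 + 28 + 5 + 14 + 5 = 78.
Total exposure: 3.5 + 4.5 + 1.5 + 2.5 + 7 + 5 + 4.5 + 5 = 33.5 days.
Posterior: α' = 9 + 78 = 87, β' = 10 + 33.5 = 87/2.
Posterior mode = (α'−1)/β' = 86/(87/2) = 172/87.

172/87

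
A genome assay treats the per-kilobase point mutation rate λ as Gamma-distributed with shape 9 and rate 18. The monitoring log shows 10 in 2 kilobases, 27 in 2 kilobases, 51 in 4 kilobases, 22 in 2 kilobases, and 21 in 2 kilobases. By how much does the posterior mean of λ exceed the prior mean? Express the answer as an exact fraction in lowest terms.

25/6

Total count: 10 + 27 + 51 + 22 + 21 = 131.
Total exposure: 2 + 2 + 4 + 2 + 2 = 12 kilobases.
Gamma(α, β) with Poisson data over total exposure Σt gives posterior Gamma(α+Σx, β+Σt) = Gamma(140, 30).
Posterior mean = 140/30 = 14/3; prior mean = 9/18 = 1/2. Difference = 14/3 − 1/2 = 25/6.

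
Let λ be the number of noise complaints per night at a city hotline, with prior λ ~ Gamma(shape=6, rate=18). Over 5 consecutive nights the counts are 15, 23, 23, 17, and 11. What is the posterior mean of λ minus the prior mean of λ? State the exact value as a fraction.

262/69

Total count: 15 + 23 + 23 + 17 + 11 = 89.
Total exposure: 5 nights.
Gamma(α, β) with Poisson data over total exposure Σt gives posterior Gamma(α+Σx, β+Σt) = Gamma(95, 23).
Posterior mean = 95/23 = 95/23; prior mean = 6/18 = 1/3. Difference = 95/23 − 1/3 = 262/69.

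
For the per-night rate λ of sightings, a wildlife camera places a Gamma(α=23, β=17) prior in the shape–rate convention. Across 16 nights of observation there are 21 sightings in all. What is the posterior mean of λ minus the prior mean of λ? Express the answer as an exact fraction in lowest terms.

-1/51

Total count 21 over total exposure 16 nights.
Conjugate update: add total count to the shape and total exposure to the rate, giving Gamma(44, 33).
Posterior mean = 44/33 = 4/3; prior mean = 23/17 = 23/17. Difference = 4/3 − 23/17 = -1/51.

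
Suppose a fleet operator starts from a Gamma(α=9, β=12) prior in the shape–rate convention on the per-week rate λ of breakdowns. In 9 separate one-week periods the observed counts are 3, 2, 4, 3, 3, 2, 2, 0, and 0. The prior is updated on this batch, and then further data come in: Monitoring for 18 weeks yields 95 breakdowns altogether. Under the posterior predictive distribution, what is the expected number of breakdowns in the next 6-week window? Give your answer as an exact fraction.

246/13

Total count: 3 + 2 + 4 + 3 + 3 + 2 + 2 + 0 + 0 = 19.
Total exposure: 9 weeks.
After the first batch: Gamma(9 + 19, 12 + 9) = Gamma(28, 21).
Total count 95 over total exposure 18 weeks.
After the second batch: Gamma(28 + 95, 21 + 18) = Gamma(123, 39).
Predictive mean over a 6-week window = T·E[λ|data] = 6·123/39 = 246/13.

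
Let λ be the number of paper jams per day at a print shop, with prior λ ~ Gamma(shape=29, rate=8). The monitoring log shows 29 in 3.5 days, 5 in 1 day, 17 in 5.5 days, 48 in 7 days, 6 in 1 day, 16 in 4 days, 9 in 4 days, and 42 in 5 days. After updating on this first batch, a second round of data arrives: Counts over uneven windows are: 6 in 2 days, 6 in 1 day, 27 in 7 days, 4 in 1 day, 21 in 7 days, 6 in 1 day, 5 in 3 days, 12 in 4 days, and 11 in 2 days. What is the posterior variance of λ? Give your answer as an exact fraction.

299/4489

Total count: 29 + 5 + 17 + 48 + 6 + 16 + 9 + 42 = 172.
Total exposure: 3.5 + 1 + 5.5 + 7 + 1 + 4 + 4 + 5 = 31 days.
After the first batch: Gamma(29 + 172, 8 + 31) = Gamma(201, 39).
Total count: 6 + 6 + 27 + 4 + 21 + 6 + 5 + 12 + 11 = 98.
Total exposure: 2 + 1 + 7 + 1 + 7 + 1 + 3 + 4 + 2 = 28 days.
After the second batch: Gamma(201 + 98, 39 + 28) = Gamma(299, 67).
Posterior variance = α'/β'² = 299/4489.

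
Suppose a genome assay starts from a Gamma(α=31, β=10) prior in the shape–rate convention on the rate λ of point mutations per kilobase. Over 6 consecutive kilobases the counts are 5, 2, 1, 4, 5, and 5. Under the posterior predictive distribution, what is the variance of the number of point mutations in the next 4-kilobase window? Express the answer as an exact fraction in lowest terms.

Total count: 5 + 2 + 1 + 4 + 5 + 5 = 22.
Total exposure: 6 kilobases.
The Gamma prior is conjugate for the Poisson rate, so λ | data ~ Gamma(31+22, 10+6) = Gamma(53, 16).
The posterior predictive for a window of length T is Negative Binomial with variance T·α'·(β'+T)/β'² = 4·53·20/256 = 265/16.

265/16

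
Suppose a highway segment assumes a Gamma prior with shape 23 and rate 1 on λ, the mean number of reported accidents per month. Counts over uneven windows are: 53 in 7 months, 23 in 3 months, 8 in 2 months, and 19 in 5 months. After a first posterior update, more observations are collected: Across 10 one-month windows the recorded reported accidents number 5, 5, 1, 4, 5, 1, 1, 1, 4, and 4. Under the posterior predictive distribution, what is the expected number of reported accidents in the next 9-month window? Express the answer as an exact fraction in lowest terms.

1413/28

Total count: 53 + 23 + 8 + 19 = 103.
Total exposure: 7 + 3 + 2 + 5 = 17 months.
After the first batch: Gamma(23 + 103, 1 + 17) = Gamma(126, 18).
Total count: 5 + 5 + 1 + 4 + 5 + 1 + 1 + 1 + 4 + 4 = 31.
Total exposure: 10 months.
After the second batch: Gamma(126 + 31, 18 + 10) = Gamma(157, 28).
Predictive mean over a 9-month window = T·E[λ|data] = 9·157/28 = 1413/28.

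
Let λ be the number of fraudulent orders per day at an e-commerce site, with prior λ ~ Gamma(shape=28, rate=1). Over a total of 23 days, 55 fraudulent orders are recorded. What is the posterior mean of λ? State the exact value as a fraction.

Total count 55 over total exposure 23 days.
Gamma(α, β) with Poisson data over total exposure Σt gives posterior Gamma(α+Σx, β+Σt) = Gamma(83, 24).
Posterior mean = α'/β' = 83/24.

83/24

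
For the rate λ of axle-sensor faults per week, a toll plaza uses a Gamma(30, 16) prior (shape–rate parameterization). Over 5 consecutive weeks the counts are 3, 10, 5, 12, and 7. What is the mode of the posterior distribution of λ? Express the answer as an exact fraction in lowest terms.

Total count: 3 + 10 + 5 + 12 + 7 = 37.
Total exposure: 5 weeks.
Posterior: α' = 30 + 37 = 67, β' = 16 + 5 = 21.
Posterior mode = (α'−1)/β' = 66/21 = 22/7.

22/7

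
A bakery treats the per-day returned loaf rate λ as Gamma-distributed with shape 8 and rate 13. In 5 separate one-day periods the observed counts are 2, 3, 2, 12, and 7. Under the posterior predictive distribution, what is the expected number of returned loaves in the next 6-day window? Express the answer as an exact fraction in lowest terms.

34/3

Total count: 2 + 3 + 2 + 12 + 7 = 26.
Total exposure: 5 days.
By Gamma–Poisson conjugacy, the posterior is Gamma(α + Σx, β + Σt) = Gamma(8 + 26, 13 + 5) = Gamma(34, 18).
Predictive mean over a 6-day window = T·E[λ|data] = 6·34/18 = 34/3.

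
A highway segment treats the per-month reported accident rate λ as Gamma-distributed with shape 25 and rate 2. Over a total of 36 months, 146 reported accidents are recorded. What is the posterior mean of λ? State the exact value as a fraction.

9/2

Total count 146 over total exposure 36 months.
By Gamma–Poisson conjugacy, the posterior is Gamma(α + Σx, β + Σt) = Gamma(25 + 146, 2 + 36) = Gamma(171, 38).
Posterior mean = α'/β' = 171/38 = 9/2.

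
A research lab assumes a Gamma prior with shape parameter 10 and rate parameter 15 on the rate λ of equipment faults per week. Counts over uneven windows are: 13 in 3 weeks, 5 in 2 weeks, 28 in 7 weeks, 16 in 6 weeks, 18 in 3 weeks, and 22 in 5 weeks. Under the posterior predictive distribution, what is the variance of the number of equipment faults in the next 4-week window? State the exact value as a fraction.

Total count: 13 + 5 + 28 + 16 + 18 + 22 = 102.
Total exposure: 3 + 2 + 7 + 6 + 3 + 5 = 26 weeks.
Gamma(α, β) with Poisson data over total exposure Σt gives posterior Gamma(α+Σx, β+Σt) = Gamma(112, 41).
The posterior predictive for a window of length T is Negative Binomial with variance T·α'·(β'+T)/β'² = 4·112·45/1681 = 20160/1681.

20160/1681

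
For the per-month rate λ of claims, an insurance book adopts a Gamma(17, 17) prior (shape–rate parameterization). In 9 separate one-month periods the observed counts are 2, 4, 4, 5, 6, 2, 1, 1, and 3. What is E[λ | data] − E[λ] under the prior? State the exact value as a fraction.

19/26

Total count: 2 + 4 + 4 + 5 + 6 + 2 + 1 + 1 + 3 = 28.
Total exposure: 9 months.
The Gamma prior is conjugate for the Poisson rate, so λ | data ~ Gamma(17+28, 17+9) = Gamma(45, 26).
Posterior mean = 45/26 = 45/26; prior mean = 17/17 = 1. Difference = 45/26 − 1 = 19/26.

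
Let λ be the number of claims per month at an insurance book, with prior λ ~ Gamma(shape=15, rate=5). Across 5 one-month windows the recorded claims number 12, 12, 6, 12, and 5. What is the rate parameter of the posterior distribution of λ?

10

Total count: 12 + 12 + 6 + 12 + 5 = 47.
Total exposure: 5 months.
The Gamma prior is conjugate for the Poisson rate, so λ | data ~ Gamma(15+47, 5+5) = Gamma(62, 10).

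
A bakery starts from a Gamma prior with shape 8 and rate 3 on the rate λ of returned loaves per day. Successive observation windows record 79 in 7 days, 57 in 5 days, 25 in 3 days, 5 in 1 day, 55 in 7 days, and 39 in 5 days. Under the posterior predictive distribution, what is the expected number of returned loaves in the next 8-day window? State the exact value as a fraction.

Total count: 79 + 57 + 25 + 5 + 55 + 39 = 260.
Total exposure: 7 + 5 + 3 + 1 + 7 + 5 = 28 days.
Gamma(α, β) with Poisson data over total exposure Σt gives posterior Gamma(α+Σx, β+Σt) = Gamma(268, 31).
Predictive mean over an 8-day window = T·E[λ|data] = 8·268/31 = 2144/31.

2144/31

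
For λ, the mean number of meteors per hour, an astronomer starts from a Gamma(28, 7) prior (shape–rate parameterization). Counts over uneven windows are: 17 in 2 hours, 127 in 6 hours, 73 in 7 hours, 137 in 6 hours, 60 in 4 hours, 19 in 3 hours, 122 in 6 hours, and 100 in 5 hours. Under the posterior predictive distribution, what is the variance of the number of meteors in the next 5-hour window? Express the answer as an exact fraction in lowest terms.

Total count: 17 + 127 + 73 + 137 + 60 + 19 + 122 + 100 = 655.
Total exposure: 2 + 6 + 7 + 6 + 4 + 3 + 6 + 5 = 39 hours.
The Gamma prior is conjugate for the Poisson rate, so λ | data ~ Gamma(28+655, 7+39) = Gamma(683, 46).
The posterior predictive for a window of length T is Negative Binomial with variance T·α'·(β'+T)/β'² = 5·683·51/2116 = 174165/2116.

174165/2116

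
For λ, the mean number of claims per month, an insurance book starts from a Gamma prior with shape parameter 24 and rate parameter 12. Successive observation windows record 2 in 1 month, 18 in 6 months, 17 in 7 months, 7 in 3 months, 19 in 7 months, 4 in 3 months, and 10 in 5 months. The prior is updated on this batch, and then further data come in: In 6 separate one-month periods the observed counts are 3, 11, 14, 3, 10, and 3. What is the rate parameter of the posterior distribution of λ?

50

Total count: 2 + 18 + 17 + 7 + 19 + 4 + 10 = 77.
Total exposure: 1 + 6 + 7 + 3 + 7 + 3 + 5 = 32 months.
After the first batch: Gamma(24 + 77, 12 + 32) = Gamma(101, 44).
Total count: 3 + 11 + 14 + 3 + 10 + 3 = 44.
Total exposure: 6 months.
After the second batch: Gamma(101 + 44, 44 + 6) = Gamma(145, 50).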